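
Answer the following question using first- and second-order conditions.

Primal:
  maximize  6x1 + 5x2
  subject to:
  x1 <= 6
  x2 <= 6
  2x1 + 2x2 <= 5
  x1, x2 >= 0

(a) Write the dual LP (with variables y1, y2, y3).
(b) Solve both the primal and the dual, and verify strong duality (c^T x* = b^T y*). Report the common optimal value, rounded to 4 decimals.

The standard primal-dual pair for 'max c^T x s.t. A x <= b, x >= 0' is:
  Dual:  min b^T y  s.t.  A^T y >= c,  y >= 0.

So the dual LP is:
  minimize  6y1 + 6y2 + 5y3
  subject to:
    y1 + 2y3 >= 6
    y2 + 2y3 >= 5
    y1, y2, y3 >= 0

Solving the primal: x* = (2.5, 0).
  primal value c^T x* = 15.
Solving the dual: y* = (0, 0, 3).
  dual value b^T y* = 15.
Strong duality: c^T x* = b^T y*. Confirmed.

15


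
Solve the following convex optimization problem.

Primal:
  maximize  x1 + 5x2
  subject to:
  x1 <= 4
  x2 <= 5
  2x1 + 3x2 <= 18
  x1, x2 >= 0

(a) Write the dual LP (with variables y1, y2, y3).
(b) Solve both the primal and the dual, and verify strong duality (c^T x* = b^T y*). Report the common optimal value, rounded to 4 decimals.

The standard primal-dual pair for 'max c^T x s.t. A x <= b, x >= 0' is:
  Dual:  min b^T y  s.t.  A^T y >= c,  y >= 0.

So the dual LP is:
  minimize  4y1 + 5y2 + 18y3
  subject to:
    y1 + 2y3 >= 1
    y2 + 3y3 >= 5
    y1, y2, y3 >= 0

Solving the primal: x* = (1.5, 5).
  primal value c^T x* = 26.5.
Solving the dual: y* = (0, 3.5, 0.5).
  dual value b^T y* = 26.5.
Strong duality: c^T x* = b^T y*. Confirmed.

26.5


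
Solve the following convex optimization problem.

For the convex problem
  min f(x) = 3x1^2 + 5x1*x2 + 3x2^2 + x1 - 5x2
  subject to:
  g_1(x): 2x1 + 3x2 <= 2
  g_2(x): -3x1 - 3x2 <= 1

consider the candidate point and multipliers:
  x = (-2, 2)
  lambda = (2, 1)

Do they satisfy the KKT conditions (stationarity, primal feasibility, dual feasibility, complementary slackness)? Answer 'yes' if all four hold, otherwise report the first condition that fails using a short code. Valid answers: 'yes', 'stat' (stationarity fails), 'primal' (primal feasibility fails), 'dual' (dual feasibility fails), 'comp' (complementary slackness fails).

Gradient of f: grad f(x) = Q x + c = (-1, -3)
Constraint values g_i(x) = a_i^T x - b_i:
  g_1((-2, 2)) = 0
  g_2((-2, 2)) = -1
Stationarity residual: grad f(x) + sum_i lambda_i a_i = (0, 0)
  -> stationarity OK
Primal feasibility (all g_i <= 0): OK
Dual feasibility (all lambda_i >= 0): OK
Complementary slackness (lambda_i * g_i(x) = 0 for all i): FAILS

Verdict: the first failing condition is complementary_slackness -> comp.

comp


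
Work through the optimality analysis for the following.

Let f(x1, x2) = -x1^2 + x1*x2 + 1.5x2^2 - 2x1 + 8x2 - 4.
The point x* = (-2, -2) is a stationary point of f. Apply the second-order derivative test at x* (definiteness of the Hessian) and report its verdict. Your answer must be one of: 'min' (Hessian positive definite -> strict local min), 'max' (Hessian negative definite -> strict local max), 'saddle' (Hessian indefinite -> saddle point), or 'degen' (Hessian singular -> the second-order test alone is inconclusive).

Compute the Hessian H = grad^2 f:
  H = [[-2, 1], [1, 3]]
Verify stationarity: grad f(x*) = H x* + g = (0, 0).
Eigenvalues of H: -2.1926, 3.1926.
Eigenvalues have mixed signs, so H is indefinite -> x* is a saddle point.

saddle


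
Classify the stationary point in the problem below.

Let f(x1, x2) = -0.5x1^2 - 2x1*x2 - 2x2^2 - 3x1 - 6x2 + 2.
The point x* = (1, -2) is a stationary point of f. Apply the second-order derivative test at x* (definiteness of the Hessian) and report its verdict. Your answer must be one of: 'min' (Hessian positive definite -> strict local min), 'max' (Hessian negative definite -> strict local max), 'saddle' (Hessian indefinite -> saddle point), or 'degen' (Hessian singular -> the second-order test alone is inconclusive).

Compute the Hessian H = grad^2 f:
  H = [[-1, -2], [-2, -4]]
Verify stationarity: grad f(x*) = H x* + g = (0, 0).
Eigenvalues of H: -5, 0.
H has a zero eigenvalue (singular; negative semidefinite but not definite), so H is neither positive definite, negative definite, nor indefinite. The second-order test alone is inconclusive -> degen.
(Indeed, f is constant along the null direction of H through x*, so x* is not a strict local extremum.)

degen


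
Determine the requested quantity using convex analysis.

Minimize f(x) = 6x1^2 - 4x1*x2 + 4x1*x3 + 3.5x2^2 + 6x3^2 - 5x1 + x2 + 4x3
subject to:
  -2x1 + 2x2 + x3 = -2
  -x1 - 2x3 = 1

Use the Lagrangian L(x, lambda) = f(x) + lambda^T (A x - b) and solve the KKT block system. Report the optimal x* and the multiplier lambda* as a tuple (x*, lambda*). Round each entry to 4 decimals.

Form the Lagrangian:
  L(x, lambda) = (1/2) x^T Q x + c^T x + lambda^T (A x - b)
Stationarity (grad_x L = 0): Q x + c + A^T lambda = 0.
Primal feasibility: A x = b.

This gives the KKT block system:
  [ Q   A^T ] [ x     ]   [-c ]
  [ A    0  ] [ lambda ] = [ b ]

Solving the linear system:
  x*      = (0.6963, 0.1204, -0.8482)
  lambda* = (0.4712, -1.4607)
  f(x*)   = -2.1754

x* = (0.6963, 0.1204, -0.8482), lambda* = (0.4712, -1.4607)


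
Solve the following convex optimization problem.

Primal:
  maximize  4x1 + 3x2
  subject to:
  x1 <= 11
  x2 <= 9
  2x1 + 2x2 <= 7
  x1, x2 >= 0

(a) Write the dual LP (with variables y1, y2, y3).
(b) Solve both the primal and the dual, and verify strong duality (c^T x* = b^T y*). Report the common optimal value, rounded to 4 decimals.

The standard primal-dual pair for 'max c^T x s.t. A x <= b, x >= 0' is:
  Dual:  min b^T y  s.t.  A^T y >= c,  y >= 0.

So the dual LP is:
  minimize  11y1 + 9y2 + 7y3
  subject to:
    y1 + 2y3 >= 4
    y2 + 2y3 >= 3
    y1, y2, y3 >= 0

Solving the primal: x* = (3.5, 0).
  primal value c^T x* = 14.
Solving the dual: y* = (0, 0, 2).
  dual value b^T y* = 14.
Strong duality: c^T x* = b^T y*. Confirmed.

14


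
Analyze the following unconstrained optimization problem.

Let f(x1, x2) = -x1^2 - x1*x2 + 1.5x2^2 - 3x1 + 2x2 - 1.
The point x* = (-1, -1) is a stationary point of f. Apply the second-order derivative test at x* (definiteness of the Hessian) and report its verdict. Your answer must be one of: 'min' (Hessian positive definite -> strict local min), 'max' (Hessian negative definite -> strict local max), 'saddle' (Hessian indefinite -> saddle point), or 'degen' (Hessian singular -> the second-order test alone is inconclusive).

Compute the Hessian H = grad^2 f:
  H = [[-2, -1], [-1, 3]]
Verify stationarity: grad f(x*) = H x* + g = (0, 0).
Eigenvalues of H: -2.1926, 3.1926.
Eigenvalues have mixed signs, so H is indefinite -> x* is a saddle point.

saddle


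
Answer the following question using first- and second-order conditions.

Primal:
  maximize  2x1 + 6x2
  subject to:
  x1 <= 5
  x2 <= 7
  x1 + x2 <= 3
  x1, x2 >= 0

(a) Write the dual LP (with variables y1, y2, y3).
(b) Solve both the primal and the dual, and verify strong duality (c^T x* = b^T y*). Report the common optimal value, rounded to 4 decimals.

The standard primal-dual pair for 'max c^T x s.t. A x <= b, x >= 0' is:
  Dual:  min b^T y  s.t.  A^T y >= c,  y >= 0.

So the dual LP is:
  minimize  5y1 + 7y2 + 3y3
  subject to:
    y1 + y3 >= 2
    y2 + y3 >= 6
    y1, y2, y3 >= 0

Solving the primal: x* = (0, 3).
  primal value c^T x* = 18.
Solving the dual: y* = (0, 0, 6).
  dual value b^T y* = 18.
Strong duality: c^T x* = b^T y*. Confirmed.

18


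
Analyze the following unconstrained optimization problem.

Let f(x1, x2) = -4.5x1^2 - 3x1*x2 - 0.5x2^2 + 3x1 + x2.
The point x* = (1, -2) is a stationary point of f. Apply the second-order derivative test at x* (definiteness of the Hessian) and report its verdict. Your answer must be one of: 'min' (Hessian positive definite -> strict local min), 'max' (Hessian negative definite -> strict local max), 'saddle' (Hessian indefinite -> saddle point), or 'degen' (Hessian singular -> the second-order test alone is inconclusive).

Compute the Hessian H = grad^2 f:
  H = [[-9, -3], [-3, -1]]
Verify stationarity: grad f(x*) = H x* + g = (0, 0).
Eigenvalues of H: -10, 0.
H has a zero eigenvalue (singular; negative semidefinite but not definite), so H is neither positive definite, negative definite, nor indefinite. The second-order test alone is inconclusive -> degen.
(Indeed, f is constant along the null direction of H through x*, so x* is not a strict local extremum.)

degen


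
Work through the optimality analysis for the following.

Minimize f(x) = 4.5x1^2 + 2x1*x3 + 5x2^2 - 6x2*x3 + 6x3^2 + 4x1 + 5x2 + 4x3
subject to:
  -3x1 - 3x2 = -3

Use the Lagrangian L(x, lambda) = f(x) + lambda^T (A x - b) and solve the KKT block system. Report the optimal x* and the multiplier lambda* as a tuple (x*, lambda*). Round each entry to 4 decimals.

Form the Lagrangian:
  L(x, lambda) = (1/2) x^T Q x + c^T x + lambda^T (A x - b)
Stationarity (grad_x L = 0): Q x + c + A^T lambda = 0.
Primal feasibility: A x = b.

This gives the KKT block system:
  [ Q   A^T ] [ x     ]   [-c ]
  [ A    0  ] [ lambda ] = [ b ]

Solving the linear system:
  x*      = (0.7073, 0.2927, -0.3049)
  lambda* = (3.252)
  f(x*)   = 6.4146

x* = (0.7073, 0.2927, -0.3049), lambda* = (3.252)


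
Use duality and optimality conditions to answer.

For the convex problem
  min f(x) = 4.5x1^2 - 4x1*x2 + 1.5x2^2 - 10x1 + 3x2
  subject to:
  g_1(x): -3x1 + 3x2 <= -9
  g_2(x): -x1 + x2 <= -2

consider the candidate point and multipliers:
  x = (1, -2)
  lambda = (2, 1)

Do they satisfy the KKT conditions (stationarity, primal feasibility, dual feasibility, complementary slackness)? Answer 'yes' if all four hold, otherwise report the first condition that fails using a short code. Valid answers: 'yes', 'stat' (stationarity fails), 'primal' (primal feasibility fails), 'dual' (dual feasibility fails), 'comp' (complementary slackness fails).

Gradient of f: grad f(x) = Q x + c = (7, -7)
Constraint values g_i(x) = a_i^T x - b_i:
  g_1((1, -2)) = 0
  g_2((1, -2)) = -1
Stationarity residual: grad f(x) + sum_i lambda_i a_i = (0, 0)
  -> stationarity OK
Primal feasibility (all g_i <= 0): OK
Dual feasibility (all lambda_i >= 0): OK
Complementary slackness (lambda_i * g_i(x) = 0 for all i): FAILS

Verdict: the first failing condition is complementary_slackness -> comp.

comp


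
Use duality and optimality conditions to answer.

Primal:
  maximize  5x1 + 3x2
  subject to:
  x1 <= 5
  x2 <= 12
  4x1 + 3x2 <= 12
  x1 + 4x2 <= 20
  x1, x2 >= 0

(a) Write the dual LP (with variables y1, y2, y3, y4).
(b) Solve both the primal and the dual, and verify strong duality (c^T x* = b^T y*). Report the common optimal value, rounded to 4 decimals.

The standard primal-dual pair for 'max c^T x s.t. A x <= b, x >= 0' is:
  Dual:  min b^T y  s.t.  A^T y >= c,  y >= 0.

So the dual LP is:
  minimize  5y1 + 12y2 + 12y3 + 20y4
  subject to:
    y1 + 4y3 + y4 >= 5
    y2 + 3y3 + 4y4 >= 3
    y1, y2, y3, y4 >= 0

Solving the primal: x* = (3, 0).
  primal value c^T x* = 15.
Solving the dual: y* = (0, 0, 1.25, 0).
  dual value b^T y* = 15.
Strong duality: c^T x* = b^T y*. Confirmed.

15


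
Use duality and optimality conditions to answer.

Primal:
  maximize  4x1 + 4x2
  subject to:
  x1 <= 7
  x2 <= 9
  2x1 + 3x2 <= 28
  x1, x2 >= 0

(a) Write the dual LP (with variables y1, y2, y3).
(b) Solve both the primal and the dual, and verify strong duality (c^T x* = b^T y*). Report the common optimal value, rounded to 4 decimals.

The standard primal-dual pair for 'max c^T x s.t. A x <= b, x >= 0' is:
  Dual:  min b^T y  s.t.  A^T y >= c,  y >= 0.

So the dual LP is:
  minimize  7y1 + 9y2 + 28y3
  subject to:
    y1 + 2y3 >= 4
    y2 + 3y3 >= 4
    y1, y2, y3 >= 0

Solving the primal: x* = (7, 4.6667).
  primal value c^T x* = 46.6667.
Solving the dual: y* = (1.3333, 0, 1.3333).
  dual value b^T y* = 46.6667.
Strong duality: c^T x* = b^T y*. Confirmed.

46.6667


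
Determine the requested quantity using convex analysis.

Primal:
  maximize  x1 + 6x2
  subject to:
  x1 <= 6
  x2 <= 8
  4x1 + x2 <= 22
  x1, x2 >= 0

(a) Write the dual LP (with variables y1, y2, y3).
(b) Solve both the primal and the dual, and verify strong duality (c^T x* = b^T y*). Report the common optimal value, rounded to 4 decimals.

The standard primal-dual pair for 'max c^T x s.t. A x <= b, x >= 0' is:
  Dual:  min b^T y  s.t.  A^T y >= c,  y >= 0.

So the dual LP is:
  minimize  6y1 + 8y2 + 22y3
  subject to:
    y1 + 4y3 >= 1
    y2 + y3 >= 6
    y1, y2, y3 >= 0

Solving the primal: x* = (3.5, 8).
  primal value c^T x* = 51.5.
Solving the dual: y* = (0, 5.75, 0.25).
  dual value b^T y* = 51.5.
Strong duality: c^T x* = b^T y*. Confirmed.

51.5


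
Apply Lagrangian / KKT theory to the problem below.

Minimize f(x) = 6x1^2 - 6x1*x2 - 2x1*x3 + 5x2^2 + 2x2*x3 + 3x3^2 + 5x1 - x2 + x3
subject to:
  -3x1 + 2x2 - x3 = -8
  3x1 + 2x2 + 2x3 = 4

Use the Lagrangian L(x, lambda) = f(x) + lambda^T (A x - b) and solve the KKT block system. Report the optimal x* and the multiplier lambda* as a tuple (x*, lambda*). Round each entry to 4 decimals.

Form the Lagrangian:
  L(x, lambda) = (1/2) x^T Q x + c^T x + lambda^T (A x - b)
Stationarity (grad_x L = 0): Q x + c + A^T lambda = 0.
Primal feasibility: A x = b.

This gives the KKT block system:
  [ Q   A^T ] [ x     ]   [-c ]
  [ A    0  ] [ lambda ] = [ b ]

Solving the linear system:
  x*      = (1.0822, -1.4589, 1.8356)
  lambda* = (8.4475, 0.758)
  f(x*)   = 36.6267

x* = (1.0822, -1.4589, 1.8356), lambda* = (8.4475, 0.758)


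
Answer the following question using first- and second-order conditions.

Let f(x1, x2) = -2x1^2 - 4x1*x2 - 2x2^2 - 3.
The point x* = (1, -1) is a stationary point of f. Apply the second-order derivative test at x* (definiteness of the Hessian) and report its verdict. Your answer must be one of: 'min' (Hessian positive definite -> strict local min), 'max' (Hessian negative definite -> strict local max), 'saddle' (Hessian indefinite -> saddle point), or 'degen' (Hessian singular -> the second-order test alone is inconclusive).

Compute the Hessian H = grad^2 f:
  H = [[-4, -4], [-4, -4]]
Verify stationarity: grad f(x*) = H x* + g = (0, 0).
Eigenvalues of H: -8, 0.
H has a zero eigenvalue (singular; negative semidefinite but not definite), so H is neither positive definite, negative definite, nor indefinite. The second-order test alone is inconclusive -> degen.
(Indeed, f is constant along the null direction of H through x*, so x* is not a strict local extremum.)

degen


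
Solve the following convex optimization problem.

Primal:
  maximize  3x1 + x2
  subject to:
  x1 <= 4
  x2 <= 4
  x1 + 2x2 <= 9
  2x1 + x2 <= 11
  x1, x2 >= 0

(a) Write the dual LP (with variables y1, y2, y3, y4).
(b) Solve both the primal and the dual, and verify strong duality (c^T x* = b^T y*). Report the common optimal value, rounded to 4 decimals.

The standard primal-dual pair for 'max c^T x s.t. A x <= b, x >= 0' is:
  Dual:  min b^T y  s.t.  A^T y >= c,  y >= 0.

So the dual LP is:
  minimize  4y1 + 4y2 + 9y3 + 11y4
  subject to:
    y1 + y3 + 2y4 >= 3
    y2 + 2y3 + y4 >= 1
    y1, y2, y3, y4 >= 0

Solving the primal: x* = (4, 2.5).
  primal value c^T x* = 14.5.
Solving the dual: y* = (2.5, 0, 0.5, 0).
  dual value b^T y* = 14.5.
Strong duality: c^T x* = b^T y*. Confirmed.

14.5


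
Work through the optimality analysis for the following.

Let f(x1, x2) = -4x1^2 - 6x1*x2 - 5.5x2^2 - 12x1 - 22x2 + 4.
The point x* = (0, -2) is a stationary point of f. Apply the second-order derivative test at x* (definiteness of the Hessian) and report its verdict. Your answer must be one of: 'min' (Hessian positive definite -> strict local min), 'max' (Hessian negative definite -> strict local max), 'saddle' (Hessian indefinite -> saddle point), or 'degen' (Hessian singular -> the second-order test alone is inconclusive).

Compute the Hessian H = grad^2 f:
  H = [[-8, -6], [-6, -11]]
Verify stationarity: grad f(x*) = H x* + g = (0, 0).
Eigenvalues of H: -15.6847, -3.3153.
Both eigenvalues < 0, so H is negative definite -> x* is a strict local max.

max


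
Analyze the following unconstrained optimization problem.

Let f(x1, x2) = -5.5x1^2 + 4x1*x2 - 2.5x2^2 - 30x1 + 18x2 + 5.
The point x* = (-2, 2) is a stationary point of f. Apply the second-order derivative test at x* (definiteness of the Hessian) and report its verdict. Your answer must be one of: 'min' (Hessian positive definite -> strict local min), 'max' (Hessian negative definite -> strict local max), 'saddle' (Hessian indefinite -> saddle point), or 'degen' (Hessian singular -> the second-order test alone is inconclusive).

Compute the Hessian H = grad^2 f:
  H = [[-11, 4], [4, -5]]
Verify stationarity: grad f(x*) = H x* + g = (0, 0).
Eigenvalues of H: -13, -3.
Both eigenvalues < 0, so H is negative definite -> x* is a strict local max.

max


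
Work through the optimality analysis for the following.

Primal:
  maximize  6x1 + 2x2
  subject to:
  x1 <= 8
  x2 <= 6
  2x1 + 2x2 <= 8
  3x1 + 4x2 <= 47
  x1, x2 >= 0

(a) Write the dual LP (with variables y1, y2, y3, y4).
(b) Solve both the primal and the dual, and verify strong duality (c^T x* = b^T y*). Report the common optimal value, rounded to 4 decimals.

The standard primal-dual pair for 'max c^T x s.t. A x <= b, x >= 0' is:
  Dual:  min b^T y  s.t.  A^T y >= c,  y >= 0.

So the dual LP is:
  minimize  8y1 + 6y2 + 8y3 + 47y4
  subject to:
    y1 + 2y3 + 3y4 >= 6
    y2 + 2y3 + 4y4 >= 2
    y1, y2, y3, y4 >= 0

Solving the primal: x* = (4, 0).
  primal value c^T x* = 24.
Solving the dual: y* = (0, 0, 3, 0).
  dual value b^T y* = 24.
Strong duality: c^T x* = b^T y*. Confirmed.

24


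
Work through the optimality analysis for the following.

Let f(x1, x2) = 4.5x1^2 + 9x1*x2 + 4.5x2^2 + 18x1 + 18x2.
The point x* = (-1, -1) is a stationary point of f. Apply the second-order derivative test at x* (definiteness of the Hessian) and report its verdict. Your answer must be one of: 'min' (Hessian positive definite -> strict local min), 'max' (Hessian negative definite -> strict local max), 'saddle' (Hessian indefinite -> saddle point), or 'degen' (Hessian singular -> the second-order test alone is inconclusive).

Compute the Hessian H = grad^2 f:
  H = [[9, 9], [9, 9]]
Verify stationarity: grad f(x*) = H x* + g = (0, 0).
Eigenvalues of H: 0, 18.
H has a zero eigenvalue (singular; positive semidefinite but not definite), so H is neither positive definite, negative definite, nor indefinite. The second-order test alone is inconclusive -> degen.
(Indeed, f is constant along the null direction of H through x*, so x* is not a strict local extremum.)

degen


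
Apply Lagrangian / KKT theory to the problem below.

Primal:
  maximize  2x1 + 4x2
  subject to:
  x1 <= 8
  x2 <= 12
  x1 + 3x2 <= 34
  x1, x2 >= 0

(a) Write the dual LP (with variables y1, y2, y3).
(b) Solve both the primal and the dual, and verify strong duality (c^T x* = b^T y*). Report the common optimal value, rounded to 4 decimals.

The standard primal-dual pair for 'max c^T x s.t. A x <= b, x >= 0' is:
  Dual:  min b^T y  s.t.  A^T y >= c,  y >= 0.

So the dual LP is:
  minimize  8y1 + 12y2 + 34y3
  subject to:
    y1 + y3 >= 2
    y2 + 3y3 >= 4
    y1, y2, y3 >= 0

Solving the primal: x* = (8, 8.6667).
  primal value c^T x* = 50.6667.
Solving the dual: y* = (0.6667, 0, 1.3333).
  dual value b^T y* = 50.6667.
Strong duality: c^T x* = b^T y*. Confirmed.

50.6667


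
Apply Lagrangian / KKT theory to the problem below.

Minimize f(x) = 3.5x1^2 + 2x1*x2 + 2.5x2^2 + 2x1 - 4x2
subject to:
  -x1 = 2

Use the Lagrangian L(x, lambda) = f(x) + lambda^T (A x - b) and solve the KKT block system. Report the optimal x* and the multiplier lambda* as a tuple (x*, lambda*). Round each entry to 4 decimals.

Form the Lagrangian:
  L(x, lambda) = (1/2) x^T Q x + c^T x + lambda^T (A x - b)
Stationarity (grad_x L = 0): Q x + c + A^T lambda = 0.
Primal feasibility: A x = b.

This gives the KKT block system:
  [ Q   A^T ] [ x     ]   [-c ]
  [ A    0  ] [ lambda ] = [ b ]

Solving the linear system:
  x*      = (-2, 1.6)
  lambda* = (-8.8)
  f(x*)   = 3.6

x* = (-2, 1.6), lambda* = (-8.8)


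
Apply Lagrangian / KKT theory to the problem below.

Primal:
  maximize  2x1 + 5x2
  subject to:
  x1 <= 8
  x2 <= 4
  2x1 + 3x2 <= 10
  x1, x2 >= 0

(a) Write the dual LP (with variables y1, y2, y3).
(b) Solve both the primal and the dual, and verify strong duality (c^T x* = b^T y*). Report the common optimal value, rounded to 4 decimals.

The standard primal-dual pair for 'max c^T x s.t. A x <= b, x >= 0' is:
  Dual:  min b^T y  s.t.  A^T y >= c,  y >= 0.

So the dual LP is:
  minimize  8y1 + 4y2 + 10y3
  subject to:
    y1 + 2y3 >= 2
    y2 + 3y3 >= 5
    y1, y2, y3 >= 0

Solving the primal: x* = (0, 3.3333).
  primal value c^T x* = 16.6667.
Solving the dual: y* = (0, 0, 1.6667).
  dual value b^T y* = 16.6667.
Strong duality: c^T x* = b^T y*. Confirmed.

16.6667


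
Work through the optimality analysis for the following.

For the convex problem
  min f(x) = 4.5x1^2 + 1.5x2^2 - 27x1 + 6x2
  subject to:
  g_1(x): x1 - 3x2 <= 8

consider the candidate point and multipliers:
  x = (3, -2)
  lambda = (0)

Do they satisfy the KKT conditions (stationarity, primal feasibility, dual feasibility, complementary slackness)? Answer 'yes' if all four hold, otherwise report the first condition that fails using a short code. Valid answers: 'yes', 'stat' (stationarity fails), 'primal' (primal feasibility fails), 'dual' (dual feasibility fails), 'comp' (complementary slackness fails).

Gradient of f: grad f(x) = Q x + c = (0, 0)
Constraint values g_i(x) = a_i^T x - b_i:
  g_1((3, -2)) = 1
Stationarity residual: grad f(x) + sum_i lambda_i a_i = (0, 0)
  -> stationarity OK
Primal feasibility (all g_i <= 0): FAILS
Dual feasibility (all lambda_i >= 0): OK
Complementary slackness (lambda_i * g_i(x) = 0 for all i): OK

Verdict: the first failing condition is primal_feasibility -> primal.

primal


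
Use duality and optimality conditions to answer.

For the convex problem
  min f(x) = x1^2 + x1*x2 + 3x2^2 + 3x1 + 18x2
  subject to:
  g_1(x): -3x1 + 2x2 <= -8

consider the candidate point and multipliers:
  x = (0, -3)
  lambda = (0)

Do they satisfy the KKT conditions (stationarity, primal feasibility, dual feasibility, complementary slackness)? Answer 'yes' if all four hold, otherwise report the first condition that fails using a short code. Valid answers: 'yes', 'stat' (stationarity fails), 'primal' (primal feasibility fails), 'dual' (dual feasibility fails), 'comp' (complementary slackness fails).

Gradient of f: grad f(x) = Q x + c = (0, 0)
Constraint values g_i(x) = a_i^T x - b_i:
  g_1((0, -3)) = 2
Stationarity residual: grad f(x) + sum_i lambda_i a_i = (0, 0)
  -> stationarity OK
Primal feasibility (all g_i <= 0): FAILS
Dual feasibility (all lambda_i >= 0): OK
Complementary slackness (lambda_i * g_i(x) = 0 for all i): OK

Verdict: the first failing condition is primal_feasibility -> primal.

primal


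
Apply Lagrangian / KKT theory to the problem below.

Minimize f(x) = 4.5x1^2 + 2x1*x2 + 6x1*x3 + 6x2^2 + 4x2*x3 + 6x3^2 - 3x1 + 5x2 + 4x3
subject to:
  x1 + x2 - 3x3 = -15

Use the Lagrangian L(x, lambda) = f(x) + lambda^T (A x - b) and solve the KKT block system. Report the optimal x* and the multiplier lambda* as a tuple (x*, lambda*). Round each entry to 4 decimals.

Form the Lagrangian:
  L(x, lambda) = (1/2) x^T Q x + c^T x + lambda^T (A x - b)
Stationarity (grad_x L = 0): Q x + c + A^T lambda = 0.
Primal feasibility: A x = b.

This gives the KKT block system:
  [ Q   A^T ] [ x     ]   [-c ]
  [ A    0  ] [ lambda ] = [ b ]

Solving the linear system:
  x*      = (-2.512, -1.8492, 3.5463)
  lambda* = (8.0288)
  f(x*)   = 66.454

x* = (-2.512, -1.8492, 3.5463), lambda* = (8.0288)


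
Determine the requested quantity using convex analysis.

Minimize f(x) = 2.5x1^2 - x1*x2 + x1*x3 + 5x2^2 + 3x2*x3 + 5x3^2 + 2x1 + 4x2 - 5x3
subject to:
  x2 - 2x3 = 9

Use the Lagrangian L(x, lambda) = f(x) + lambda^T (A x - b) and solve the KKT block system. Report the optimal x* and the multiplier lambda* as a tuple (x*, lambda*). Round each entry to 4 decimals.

Form the Lagrangian:
  L(x, lambda) = (1/2) x^T Q x + c^T x + lambda^T (A x - b)
Stationarity (grad_x L = 0): Q x + c + A^T lambda = 0.
Primal feasibility: A x = b.

This gives the KKT block system:
  [ Q   A^T ] [ x     ]   [-c ]
  [ A    0  ] [ lambda ] = [ b ]

Solving the linear system:
  x*      = (0.7249, 2.2492, -3.3754)
  lambda* = (-15.6408)
  f(x*)   = 84.0453

x* = (0.7249, 2.2492, -3.3754), lambda* = (-15.6408)


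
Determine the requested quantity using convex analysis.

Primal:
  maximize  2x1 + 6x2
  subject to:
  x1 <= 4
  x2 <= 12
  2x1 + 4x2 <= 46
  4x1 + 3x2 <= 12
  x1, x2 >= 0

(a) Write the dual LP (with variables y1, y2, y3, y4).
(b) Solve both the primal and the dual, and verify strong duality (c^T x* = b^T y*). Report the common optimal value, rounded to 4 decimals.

The standard primal-dual pair for 'max c^T x s.t. A x <= b, x >= 0' is:
  Dual:  min b^T y  s.t.  A^T y >= c,  y >= 0.

So the dual LP is:
  minimize  4y1 + 12y2 + 46y3 + 12y4
  subject to:
    y1 + 2y3 + 4y4 >= 2
    y2 + 4y3 + 3y4 >= 6
    y1, y2, y3, y4 >= 0

Solving the primal: x* = (0, 4).
  primal value c^T x* = 24.
Solving the dual: y* = (0, 0, 0, 2).
  dual value b^T y* = 24.
Strong duality: c^T x* = b^T y*. Confirmed.

24


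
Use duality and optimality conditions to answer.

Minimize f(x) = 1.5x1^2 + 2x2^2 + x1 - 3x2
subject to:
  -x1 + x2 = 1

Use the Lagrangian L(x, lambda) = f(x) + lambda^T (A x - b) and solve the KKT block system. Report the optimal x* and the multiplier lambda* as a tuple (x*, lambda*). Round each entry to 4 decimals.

Form the Lagrangian:
  L(x, lambda) = (1/2) x^T Q x + c^T x + lambda^T (A x - b)
Stationarity (grad_x L = 0): Q x + c + A^T lambda = 0.
Primal feasibility: A x = b.

This gives the KKT block system:
  [ Q   A^T ] [ x     ]   [-c ]
  [ A    0  ] [ lambda ] = [ b ]

Solving the linear system:
  x*      = (-0.2857, 0.7143)
  lambda* = (0.1429)
  f(x*)   = -1.2857

x* = (-0.2857, 0.7143), lambda* = (0.1429)


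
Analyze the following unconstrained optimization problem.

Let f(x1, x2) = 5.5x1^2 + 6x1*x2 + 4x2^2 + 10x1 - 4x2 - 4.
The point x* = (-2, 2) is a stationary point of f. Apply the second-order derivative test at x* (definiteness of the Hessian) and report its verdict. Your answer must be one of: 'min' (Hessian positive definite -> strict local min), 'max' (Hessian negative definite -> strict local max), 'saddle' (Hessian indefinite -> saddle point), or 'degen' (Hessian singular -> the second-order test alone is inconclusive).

Compute the Hessian H = grad^2 f:
  H = [[11, 6], [6, 8]]
Verify stationarity: grad f(x*) = H x* + g = (0, 0).
Eigenvalues of H: 3.3153, 15.6847.
Both eigenvalues > 0, so H is positive definite -> x* is a strict local min.

min


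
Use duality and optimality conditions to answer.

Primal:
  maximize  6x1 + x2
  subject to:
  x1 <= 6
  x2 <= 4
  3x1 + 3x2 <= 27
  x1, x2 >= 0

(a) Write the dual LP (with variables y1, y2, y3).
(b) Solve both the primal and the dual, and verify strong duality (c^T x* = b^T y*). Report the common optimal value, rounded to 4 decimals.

The standard primal-dual pair for 'max c^T x s.t. A x <= b, x >= 0' is:
  Dual:  min b^T y  s.t.  A^T y >= c,  y >= 0.

So the dual LP is:
  minimize  6y1 + 4y2 + 27y3
  subject to:
    y1 + 3y3 >= 6
    y2 + 3y3 >= 1
    y1, y2, y3 >= 0

Solving the primal: x* = (6, 3).
  primal value c^T x* = 39.
Solving the dual: y* = (5, 0, 0.3333).
  dual value b^T y* = 39.
Strong duality: c^T x* = b^T y*. Confirmed.

39


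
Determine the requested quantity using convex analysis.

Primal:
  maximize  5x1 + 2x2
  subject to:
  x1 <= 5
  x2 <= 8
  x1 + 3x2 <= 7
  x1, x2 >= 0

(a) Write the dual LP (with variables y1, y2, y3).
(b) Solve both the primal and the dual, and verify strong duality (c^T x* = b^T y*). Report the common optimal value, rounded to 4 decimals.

The standard primal-dual pair for 'max c^T x s.t. A x <= b, x >= 0' is:
  Dual:  min b^T y  s.t.  A^T y >= c,  y >= 0.

So the dual LP is:
  minimize  5y1 + 8y2 + 7y3
  subject to:
    y1 + y3 >= 5
    y2 + 3y3 >= 2
    y1, y2, y3 >= 0

Solving the primal: x* = (5, 0.6667).
  primal value c^T x* = 26.3333.
Solving the dual: y* = (4.3333, 0, 0.6667).
  dual value b^T y* = 26.3333.
Strong duality: c^T x* = b^T y*. Confirmed.

26.3333


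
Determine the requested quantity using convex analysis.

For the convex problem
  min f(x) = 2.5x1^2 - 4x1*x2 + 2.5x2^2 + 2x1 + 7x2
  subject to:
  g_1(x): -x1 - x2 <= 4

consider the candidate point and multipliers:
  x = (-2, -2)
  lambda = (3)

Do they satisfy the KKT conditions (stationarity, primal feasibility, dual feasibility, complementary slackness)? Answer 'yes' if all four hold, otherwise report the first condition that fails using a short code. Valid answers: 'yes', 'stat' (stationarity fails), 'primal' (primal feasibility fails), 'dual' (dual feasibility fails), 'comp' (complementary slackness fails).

Gradient of f: grad f(x) = Q x + c = (0, 5)
Constraint values g_i(x) = a_i^T x - b_i:
  g_1((-2, -2)) = 0
Stationarity residual: grad f(x) + sum_i lambda_i a_i = (-3, 2)
  -> stationarity FAILS
Primal feasibility (all g_i <= 0): OK
Dual feasibility (all lambda_i >= 0): OK
Complementary slackness (lambda_i * g_i(x) = 0 for all i): OK

Verdict: the first failing condition is stationarity -> stat.

stat


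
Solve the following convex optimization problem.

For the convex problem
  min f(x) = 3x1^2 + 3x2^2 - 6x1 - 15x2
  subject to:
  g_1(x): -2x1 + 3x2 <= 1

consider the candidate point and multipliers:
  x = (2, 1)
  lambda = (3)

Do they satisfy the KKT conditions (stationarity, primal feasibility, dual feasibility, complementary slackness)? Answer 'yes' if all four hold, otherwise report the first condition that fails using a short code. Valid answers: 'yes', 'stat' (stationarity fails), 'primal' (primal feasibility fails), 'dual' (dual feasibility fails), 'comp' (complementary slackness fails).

Gradient of f: grad f(x) = Q x + c = (6, -9)
Constraint values g_i(x) = a_i^T x - b_i:
  g_1((2, 1)) = -2
Stationarity residual: grad f(x) + sum_i lambda_i a_i = (0, 0)
  -> stationarity OK
Primal feasibility (all g_i <= 0): OK
Dual feasibility (all lambda_i >= 0): OK
Complementary slackness (lambda_i * g_i(x) = 0 for all i): FAILS

Verdict: the first failing condition is complementary_slackness -> comp.

comp


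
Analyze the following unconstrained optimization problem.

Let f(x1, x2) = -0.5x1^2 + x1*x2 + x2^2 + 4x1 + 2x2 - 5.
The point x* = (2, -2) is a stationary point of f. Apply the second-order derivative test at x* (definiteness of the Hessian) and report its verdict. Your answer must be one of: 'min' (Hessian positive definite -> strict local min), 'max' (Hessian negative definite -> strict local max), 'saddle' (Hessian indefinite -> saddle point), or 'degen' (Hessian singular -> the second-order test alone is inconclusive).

Compute the Hessian H = grad^2 f:
  H = [[-1, 1], [1, 2]]
Verify stationarity: grad f(x*) = H x* + g = (0, 0).
Eigenvalues of H: -1.3028, 2.3028.
Eigenvalues have mixed signs, so H is indefinite -> x* is a saddle point.

saddle


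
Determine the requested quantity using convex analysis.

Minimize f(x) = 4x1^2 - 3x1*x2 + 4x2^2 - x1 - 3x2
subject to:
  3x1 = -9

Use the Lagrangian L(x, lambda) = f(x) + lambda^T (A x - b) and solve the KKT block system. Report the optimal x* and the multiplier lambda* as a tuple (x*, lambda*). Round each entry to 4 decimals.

Form the Lagrangian:
  L(x, lambda) = (1/2) x^T Q x + c^T x + lambda^T (A x - b)
Stationarity (grad_x L = 0): Q x + c + A^T lambda = 0.
Primal feasibility: A x = b.

This gives the KKT block system:
  [ Q   A^T ] [ x     ]   [-c ]
  [ A    0  ] [ lambda ] = [ b ]

Solving the linear system:
  x*      = (-3, -0.75)
  lambda* = (7.5833)
  f(x*)   = 36.75

x* = (-3, -0.75), lambda* = (7.5833)


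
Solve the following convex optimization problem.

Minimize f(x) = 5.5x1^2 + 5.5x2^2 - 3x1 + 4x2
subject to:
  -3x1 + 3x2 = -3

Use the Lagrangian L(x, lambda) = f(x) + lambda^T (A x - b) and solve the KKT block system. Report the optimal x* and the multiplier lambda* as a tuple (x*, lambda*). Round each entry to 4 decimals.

Form the Lagrangian:
  L(x, lambda) = (1/2) x^T Q x + c^T x + lambda^T (A x - b)
Stationarity (grad_x L = 0): Q x + c + A^T lambda = 0.
Primal feasibility: A x = b.

This gives the KKT block system:
  [ Q   A^T ] [ x     ]   [-c ]
  [ A    0  ] [ lambda ] = [ b ]

Solving the linear system:
  x*      = (0.4545, -0.5455)
  lambda* = (0.6667)
  f(x*)   = -0.7727

x* = (0.4545, -0.5455), lambda* = (0.6667)


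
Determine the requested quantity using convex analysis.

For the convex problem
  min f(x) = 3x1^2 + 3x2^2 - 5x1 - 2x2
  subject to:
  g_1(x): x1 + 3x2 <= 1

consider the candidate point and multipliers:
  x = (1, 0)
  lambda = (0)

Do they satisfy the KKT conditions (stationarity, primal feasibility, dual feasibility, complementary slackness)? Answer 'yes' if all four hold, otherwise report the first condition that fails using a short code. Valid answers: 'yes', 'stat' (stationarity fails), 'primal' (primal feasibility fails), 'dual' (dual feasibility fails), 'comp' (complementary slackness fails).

Gradient of f: grad f(x) = Q x + c = (1, -2)
Constraint values g_i(x) = a_i^T x - b_i:
  g_1((1, 0)) = 0
Stationarity residual: grad f(x) + sum_i lambda_i a_i = (1, -2)
  -> stationarity FAILS
Primal feasibility (all g_i <= 0): OK
Dual feasibility (all lambda_i >= 0): OK
Complementary slackness (lambda_i * g_i(x) = 0 for all i): OK

Verdict: the first failing condition is stationarity -> stat.

stat


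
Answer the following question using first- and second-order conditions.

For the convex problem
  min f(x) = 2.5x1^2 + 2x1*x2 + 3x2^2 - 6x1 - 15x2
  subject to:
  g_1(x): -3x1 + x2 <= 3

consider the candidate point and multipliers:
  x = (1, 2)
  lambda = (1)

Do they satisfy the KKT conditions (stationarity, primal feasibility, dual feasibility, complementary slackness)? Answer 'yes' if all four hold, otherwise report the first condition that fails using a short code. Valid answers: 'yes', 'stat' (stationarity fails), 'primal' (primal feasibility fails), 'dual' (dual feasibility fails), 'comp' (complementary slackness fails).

Gradient of f: grad f(x) = Q x + c = (3, -1)
Constraint values g_i(x) = a_i^T x - b_i:
  g_1((1, 2)) = -4
Stationarity residual: grad f(x) + sum_i lambda_i a_i = (0, 0)
  -> stationarity OK
Primal feasibility (all g_i <= 0): OK
Dual feasibility (all lambda_i >= 0): OK
Complementary slackness (lambda_i * g_i(x) = 0 for all i): FAILS

Verdict: the first failing condition is complementary_slackness -> comp.

comp


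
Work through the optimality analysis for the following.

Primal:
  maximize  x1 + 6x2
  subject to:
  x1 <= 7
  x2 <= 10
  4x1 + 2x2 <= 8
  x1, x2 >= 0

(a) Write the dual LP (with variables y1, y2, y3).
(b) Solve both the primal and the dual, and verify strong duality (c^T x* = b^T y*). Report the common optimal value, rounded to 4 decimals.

The standard primal-dual pair for 'max c^T x s.t. A x <= b, x >= 0' is:
  Dual:  min b^T y  s.t.  A^T y >= c,  y >= 0.

So the dual LP is:
  minimize  7y1 + 10y2 + 8y3
  subject to:
    y1 + 4y3 >= 1
    y2 + 2y3 >= 6
    y1, y2, y3 >= 0

Solving the primal: x* = (0, 4).
  primal value c^T x* = 24.
Solving the dual: y* = (0, 0, 3).
  dual value b^T y* = 24.
Strong duality: c^T x* = b^T y*. Confirmed.

24


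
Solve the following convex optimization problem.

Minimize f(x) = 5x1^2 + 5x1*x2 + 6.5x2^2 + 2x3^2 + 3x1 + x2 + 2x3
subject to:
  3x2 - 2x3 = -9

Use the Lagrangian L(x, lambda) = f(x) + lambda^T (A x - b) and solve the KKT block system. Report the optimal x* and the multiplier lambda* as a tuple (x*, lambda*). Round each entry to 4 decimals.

Form the Lagrangian:
  L(x, lambda) = (1/2) x^T Q x + c^T x + lambda^T (A x - b)
Stationarity (grad_x L = 0): Q x + c + A^T lambda = 0.
Primal feasibility: A x = b.

This gives the KKT block system:
  [ Q   A^T ] [ x     ]   [-c ]
  [ A    0  ] [ lambda ] = [ b ]

Solving the linear system:
  x*      = (0.4564, -1.5128, 2.2308)
  lambda* = (5.4615)
  f(x*)   = 26.7359

x* = (0.4564, -1.5128, 2.2308), lambda* = (5.4615)


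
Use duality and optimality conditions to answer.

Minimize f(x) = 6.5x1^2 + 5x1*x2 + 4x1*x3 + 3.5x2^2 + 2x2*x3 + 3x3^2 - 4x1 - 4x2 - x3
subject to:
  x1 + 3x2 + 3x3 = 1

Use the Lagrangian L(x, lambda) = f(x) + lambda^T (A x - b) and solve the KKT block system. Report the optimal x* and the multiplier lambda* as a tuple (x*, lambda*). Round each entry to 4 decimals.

Form the Lagrangian:
  L(x, lambda) = (1/2) x^T Q x + c^T x + lambda^T (A x - b)
Stationarity (grad_x L = 0): Q x + c + A^T lambda = 0.
Primal feasibility: A x = b.

This gives the KKT block system:
  [ Q   A^T ] [ x     ]   [-c ]
  [ A    0  ] [ lambda ] = [ b ]

Solving the linear system:
  x*      = (0.1805, 0.4347, -0.1615)
  lambda* = (0.1259)
  f(x*)   = -1.2126

x* = (0.1805, 0.4347, -0.1615), lambda* = (0.1259)


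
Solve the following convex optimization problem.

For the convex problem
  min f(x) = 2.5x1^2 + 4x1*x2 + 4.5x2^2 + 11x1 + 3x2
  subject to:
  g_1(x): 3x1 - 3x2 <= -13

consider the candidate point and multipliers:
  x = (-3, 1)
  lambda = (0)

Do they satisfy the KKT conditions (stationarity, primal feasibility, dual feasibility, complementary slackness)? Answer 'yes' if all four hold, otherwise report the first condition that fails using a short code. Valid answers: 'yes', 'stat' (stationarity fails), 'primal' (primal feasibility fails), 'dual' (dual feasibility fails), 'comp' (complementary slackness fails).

Gradient of f: grad f(x) = Q x + c = (0, 0)
Constraint values g_i(x) = a_i^T x - b_i:
  g_1((-3, 1)) = 1
Stationarity residual: grad f(x) + sum_i lambda_i a_i = (0, 0)
  -> stationarity OK
Primal feasibility (all g_i <= 0): FAILS
Dual feasibility (all lambda_i >= 0): OK
Complementary slackness (lambda_i * g_i(x) = 0 for all i): OK

Verdict: the first failing condition is primal_feasibility -> primal.

primal


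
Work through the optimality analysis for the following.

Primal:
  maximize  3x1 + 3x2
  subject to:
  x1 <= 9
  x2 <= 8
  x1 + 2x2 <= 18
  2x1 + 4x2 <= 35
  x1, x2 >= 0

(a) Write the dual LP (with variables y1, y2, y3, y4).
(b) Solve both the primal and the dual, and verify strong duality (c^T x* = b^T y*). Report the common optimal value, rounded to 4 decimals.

The standard primal-dual pair for 'max c^T x s.t. A x <= b, x >= 0' is:
  Dual:  min b^T y  s.t.  A^T y >= c,  y >= 0.

So the dual LP is:
  minimize  9y1 + 8y2 + 18y3 + 35y4
  subject to:
    y1 + y3 + 2y4 >= 3
    y2 + 2y3 + 4y4 >= 3
    y1, y2, y3, y4 >= 0

Solving the primal: x* = (9, 4.25).
  primal value c^T x* = 39.75.
Solving the dual: y* = (1.5, 0, 0, 0.75).
  dual value b^T y* = 39.75.
Strong duality: c^T x* = b^T y*. Confirmed.

39.75


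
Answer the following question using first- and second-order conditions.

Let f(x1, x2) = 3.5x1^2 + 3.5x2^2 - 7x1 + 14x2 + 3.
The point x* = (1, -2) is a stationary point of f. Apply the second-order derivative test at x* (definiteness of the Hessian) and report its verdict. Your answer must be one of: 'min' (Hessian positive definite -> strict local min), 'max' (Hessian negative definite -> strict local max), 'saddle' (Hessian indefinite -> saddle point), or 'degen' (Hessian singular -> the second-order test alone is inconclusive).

Compute the Hessian H = grad^2 f:
  H = [[7, 0], [0, 7]]
Verify stationarity: grad f(x*) = H x* + g = (0, 0).
Eigenvalues of H: 7, 7.
Both eigenvalues > 0, so H is positive definite -> x* is a strict local min.

min


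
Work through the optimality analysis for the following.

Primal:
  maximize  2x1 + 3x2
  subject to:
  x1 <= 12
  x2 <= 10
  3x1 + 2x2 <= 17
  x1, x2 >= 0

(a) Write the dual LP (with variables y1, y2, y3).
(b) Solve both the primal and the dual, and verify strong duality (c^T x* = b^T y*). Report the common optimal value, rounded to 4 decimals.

The standard primal-dual pair for 'max c^T x s.t. A x <= b, x >= 0' is:
  Dual:  min b^T y  s.t.  A^T y >= c,  y >= 0.

So the dual LP is:
  minimize  12y1 + 10y2 + 17y3
  subject to:
    y1 + 3y3 >= 2
    y2 + 2y3 >= 3
    y1, y2, y3 >= 0

Solving the primal: x* = (0, 8.5).
  primal value c^T x* = 25.5.
Solving the dual: y* = (0, 0, 1.5).
  dual value b^T y* = 25.5.
Strong duality: c^T x* = b^T y*. Confirmed.

25.5
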